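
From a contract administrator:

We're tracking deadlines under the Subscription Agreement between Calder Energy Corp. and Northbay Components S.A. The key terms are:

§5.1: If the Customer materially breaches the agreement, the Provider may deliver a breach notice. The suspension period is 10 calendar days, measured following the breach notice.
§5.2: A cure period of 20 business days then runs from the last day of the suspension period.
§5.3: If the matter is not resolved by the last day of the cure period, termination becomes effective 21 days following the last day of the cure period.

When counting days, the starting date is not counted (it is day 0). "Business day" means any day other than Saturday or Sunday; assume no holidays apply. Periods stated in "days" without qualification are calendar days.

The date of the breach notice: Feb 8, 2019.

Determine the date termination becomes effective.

The last day of the suspension period: Feb 8, 2019 + 10 days = Feb 18, 2019.
From Monday, Feb 18, 2019, 20 business days (Feb 19, Feb 20, Feb 21, Feb 22, …, Mar 14, Mar 15, Mar 18, skipping weekends) brings us to Monday, Mar 18, 2019, which is the last day of the cure period.
The date termination becomes effective: 21 calendar days after Mar 18, 2019 is Apr 8, 2019.

Apr 8, 2019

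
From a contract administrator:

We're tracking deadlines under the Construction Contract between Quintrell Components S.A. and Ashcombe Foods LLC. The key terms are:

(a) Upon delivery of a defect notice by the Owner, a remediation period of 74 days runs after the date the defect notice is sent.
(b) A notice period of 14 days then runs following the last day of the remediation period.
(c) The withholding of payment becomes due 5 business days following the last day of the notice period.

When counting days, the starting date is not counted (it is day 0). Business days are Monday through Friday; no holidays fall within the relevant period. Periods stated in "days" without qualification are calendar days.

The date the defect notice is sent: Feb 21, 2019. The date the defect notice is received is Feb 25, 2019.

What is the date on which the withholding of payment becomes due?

The last day of the remediation period: 74 calendar days after Feb 21, 2019 is May 6, 2019.
The last day of the notice period: 14 calendar days after May 6, 2019 is May 20, 2019.
The date on which the withholding of payment becomes due: 5 business days after Monday, May 20, 2019, skipping weekends — May 21, May 22, May 23, May 24, May 27 — lands on Monday, May 27, 2019.

May 27, 2019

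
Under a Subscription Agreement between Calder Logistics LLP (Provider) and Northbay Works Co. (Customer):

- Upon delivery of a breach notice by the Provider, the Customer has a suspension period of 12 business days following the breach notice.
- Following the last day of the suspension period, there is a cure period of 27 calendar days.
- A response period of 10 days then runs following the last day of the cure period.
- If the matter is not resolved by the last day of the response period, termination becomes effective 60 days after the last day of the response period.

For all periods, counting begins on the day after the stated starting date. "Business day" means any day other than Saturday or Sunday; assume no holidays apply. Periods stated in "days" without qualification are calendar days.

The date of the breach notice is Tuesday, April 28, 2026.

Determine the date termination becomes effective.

August 19, 2026

From Tuesday, April 28, 2026, 12 business days (Apr 29, Apr 30, May 1, May 4, …, May 12, May 13, May 14, skipping weekends) brings us to Thursday, May 14, 2026, which is the last day of the suspension period.
The last day of the cure period: 27 calendar days after May 14, 2026 is June 10, 2026.
The last day of the response period: 10 calendar days after June 10, 2026 is June 20, 2026.
The date termination becomes effective: 60 calendar days after June 20, 2026 is August 19, 2026.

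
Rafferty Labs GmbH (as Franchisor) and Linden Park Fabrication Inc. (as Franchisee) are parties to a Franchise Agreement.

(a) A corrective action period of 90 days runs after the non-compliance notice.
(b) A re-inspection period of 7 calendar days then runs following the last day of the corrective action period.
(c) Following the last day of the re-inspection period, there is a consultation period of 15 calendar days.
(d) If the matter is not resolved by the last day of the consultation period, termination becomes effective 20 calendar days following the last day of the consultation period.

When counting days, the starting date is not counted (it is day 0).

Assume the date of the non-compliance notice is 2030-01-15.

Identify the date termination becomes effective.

2030-05-27

The last day of the corrective action period: 2030-01-15 + 90 days = 2030-04-15.
The last day of the re-inspection period: 7 calendar days after 2030-04-15 is 2030-04-22.
The last day of the consultation period: 15 calendar days after 2030-04-22 is 2030-05-07.
The date termination becomes effective: 2030-05-07 + 20 days = 2030-05-27.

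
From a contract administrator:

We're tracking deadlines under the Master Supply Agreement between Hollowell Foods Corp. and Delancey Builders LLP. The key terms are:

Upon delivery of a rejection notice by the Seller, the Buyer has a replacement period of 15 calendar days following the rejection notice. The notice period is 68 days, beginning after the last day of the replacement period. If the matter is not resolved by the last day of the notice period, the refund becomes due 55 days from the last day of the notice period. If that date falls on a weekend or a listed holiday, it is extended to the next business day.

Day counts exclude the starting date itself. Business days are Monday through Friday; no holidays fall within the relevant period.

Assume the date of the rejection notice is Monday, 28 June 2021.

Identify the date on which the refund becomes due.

15 November 2021

The last day of the replacement period: 28 June 2021 + 15 days = 13 July 2021.
The last day of the notice period: 68 calendar days after 13 July 2021 is 19 September 2021.
The date on which the refund becomes due: 55 calendar days after 19 September 2021 is 13 November 2021. That falls on a Saturday, so it rolls to the next business day, Monday, 15 November 2021.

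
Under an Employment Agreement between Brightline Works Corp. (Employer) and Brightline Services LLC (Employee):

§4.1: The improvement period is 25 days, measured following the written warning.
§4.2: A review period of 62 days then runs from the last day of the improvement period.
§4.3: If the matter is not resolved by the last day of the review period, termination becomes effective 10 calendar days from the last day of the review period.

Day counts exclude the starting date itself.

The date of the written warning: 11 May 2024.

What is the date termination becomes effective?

The last day of the improvement period: 25 calendar days after 11 May 2024 is 5 June 2024.
The last day of the review period: 5 June 2024 + 62 days = 6 August 2024.
The date termination becomes effective: 6 August 2024 + 10 days = 16 August 2024.

16 August 2024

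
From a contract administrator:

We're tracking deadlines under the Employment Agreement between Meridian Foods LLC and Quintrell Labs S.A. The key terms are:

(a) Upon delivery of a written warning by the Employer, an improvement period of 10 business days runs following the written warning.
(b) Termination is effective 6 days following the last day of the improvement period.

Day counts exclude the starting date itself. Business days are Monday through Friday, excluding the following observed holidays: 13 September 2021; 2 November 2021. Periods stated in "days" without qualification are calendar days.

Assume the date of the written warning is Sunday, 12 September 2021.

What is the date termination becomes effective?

The last day of the improvement period: counting 10 business days from Sunday, 12 September 2021 (Sep 14, Sep 15, Sep 16, Sep 17, Sep 20, Sep 21, Sep 22, Sep 23, Sep 24, Sep 27, skipping weekends and the listed holiday on Sep 13) reaches Monday, 27 September 2021.
Adding 6 calendar days to 27 September 2021 gives 3 October 2021, which is the date termination becomes effective.

3 October 2021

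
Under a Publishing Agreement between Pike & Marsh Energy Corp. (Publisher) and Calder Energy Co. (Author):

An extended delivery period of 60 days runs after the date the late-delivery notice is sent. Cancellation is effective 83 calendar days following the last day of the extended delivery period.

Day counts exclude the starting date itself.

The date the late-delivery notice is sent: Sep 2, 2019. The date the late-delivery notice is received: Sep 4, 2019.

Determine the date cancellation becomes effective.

The last day of the extended delivery period: 60 calendar days after Sep 2, 2019 is Nov 1, 2019.
The date cancellation becomes effective: 83 calendar days after Nov 1, 2019 is Jan 23, 2020.

Jan 23, 2020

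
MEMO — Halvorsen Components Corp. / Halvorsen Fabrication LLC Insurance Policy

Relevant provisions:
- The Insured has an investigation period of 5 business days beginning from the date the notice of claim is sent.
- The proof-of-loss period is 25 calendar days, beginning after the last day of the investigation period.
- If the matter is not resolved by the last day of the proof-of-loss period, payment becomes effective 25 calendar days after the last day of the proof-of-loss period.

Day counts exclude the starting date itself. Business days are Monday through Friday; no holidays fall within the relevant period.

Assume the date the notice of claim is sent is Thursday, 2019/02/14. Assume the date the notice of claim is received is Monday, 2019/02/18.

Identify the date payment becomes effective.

The last day of the investigation period: counting 5 business days from Thursday, 2019/02/14 (Feb 15, Feb 18, Feb 19, Feb 20, Feb 21, skipping weekends) reaches Thursday, 2019/02/21.
Adding 25 calendar days to 2019/02/21 gives 2019/03/18, which is the last day of the proof-of-loss period.
Adding 25 calendar days to 2019/03/18 gives 2019/04/12, which is the date payment becomes effective.

2019/04/12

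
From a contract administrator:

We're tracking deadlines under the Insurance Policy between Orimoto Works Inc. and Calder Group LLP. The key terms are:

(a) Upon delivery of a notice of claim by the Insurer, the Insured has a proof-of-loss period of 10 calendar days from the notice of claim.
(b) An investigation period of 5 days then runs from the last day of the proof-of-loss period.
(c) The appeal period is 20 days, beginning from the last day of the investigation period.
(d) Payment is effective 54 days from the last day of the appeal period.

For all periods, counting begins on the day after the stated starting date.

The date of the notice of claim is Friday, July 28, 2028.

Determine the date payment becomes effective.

The last day of the proof-of-loss period: 10 calendar days after July 28, 2028 is August 7, 2028.
The last day of the investigation period: 5 calendar days after August 7, 2028 is August 12, 2028.
Adding 20 calendar days to August 12, 2028 gives September 1, 2028, which is the last day of the appeal period.
The date payment becomes effective: September 1, 2028 + 54 days = October 25, 2028.

October 25, 2028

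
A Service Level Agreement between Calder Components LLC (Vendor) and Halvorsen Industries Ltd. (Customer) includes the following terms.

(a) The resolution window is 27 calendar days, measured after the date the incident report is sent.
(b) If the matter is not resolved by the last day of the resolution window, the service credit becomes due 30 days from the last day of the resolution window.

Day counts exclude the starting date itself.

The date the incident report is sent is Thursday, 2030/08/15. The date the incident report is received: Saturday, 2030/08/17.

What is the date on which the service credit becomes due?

Adding 27 calendar days to 2030/08/15 gives 2030/09/11, which is the last day of the resolution window.
Adding 30 calendar days to 2030/09/11 gives 2030/10/11, which is the date on which the service credit becomes due.

2030/10/11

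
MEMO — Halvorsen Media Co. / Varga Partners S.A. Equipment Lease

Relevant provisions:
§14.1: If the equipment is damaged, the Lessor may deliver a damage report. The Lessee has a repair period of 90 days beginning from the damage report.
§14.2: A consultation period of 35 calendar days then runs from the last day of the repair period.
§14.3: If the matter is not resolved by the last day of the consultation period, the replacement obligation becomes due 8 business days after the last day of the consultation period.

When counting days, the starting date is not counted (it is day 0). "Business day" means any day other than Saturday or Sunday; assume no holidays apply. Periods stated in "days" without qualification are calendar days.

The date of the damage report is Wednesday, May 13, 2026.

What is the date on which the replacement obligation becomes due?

Adding 90 calendar days to May 13, 2026 gives Aug 11, 2026, which is the last day of the repair period.
The last day of the consultation period: 35 calendar days after Aug 11, 2026 is Sep 15, 2026.
The date on which the replacement obligation becomes due: 8 business days after Tuesday, Sep 15, 2026, skipping weekends — Sep 16, Sep 17, Sep 18, Sep 21, Sep 22, Sep 23, Sep 24, Sep 25 — lands on Friday, Sep 25, 2026.

Sep 25, 2026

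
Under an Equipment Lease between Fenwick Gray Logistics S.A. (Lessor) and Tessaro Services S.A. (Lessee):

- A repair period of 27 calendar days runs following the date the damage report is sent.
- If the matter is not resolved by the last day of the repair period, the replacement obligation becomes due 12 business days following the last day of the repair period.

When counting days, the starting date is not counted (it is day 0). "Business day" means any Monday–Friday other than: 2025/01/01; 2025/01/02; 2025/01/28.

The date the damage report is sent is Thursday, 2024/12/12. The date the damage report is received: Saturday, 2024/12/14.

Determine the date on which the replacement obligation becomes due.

The last day of the repair period: 27 calendar days after 2024/12/12 is 2025/01/08.
The date on which the replacement obligation becomes due: counting 12 business days from Wednesday, 2025/01/08 (Jan 9, Jan 10, Jan 13, Jan 14, …, Jan 22, Jan 23, Jan 24, skipping weekends) reaches Friday, 2025/01/24.

2025/01/24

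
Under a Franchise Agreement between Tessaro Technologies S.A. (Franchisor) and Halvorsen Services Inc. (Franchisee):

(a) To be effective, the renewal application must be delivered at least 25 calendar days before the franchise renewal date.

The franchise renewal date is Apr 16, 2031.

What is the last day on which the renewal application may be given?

Apr 16, 2031 minus 25 days is Mar 22, 2031.

Mar 22, 2031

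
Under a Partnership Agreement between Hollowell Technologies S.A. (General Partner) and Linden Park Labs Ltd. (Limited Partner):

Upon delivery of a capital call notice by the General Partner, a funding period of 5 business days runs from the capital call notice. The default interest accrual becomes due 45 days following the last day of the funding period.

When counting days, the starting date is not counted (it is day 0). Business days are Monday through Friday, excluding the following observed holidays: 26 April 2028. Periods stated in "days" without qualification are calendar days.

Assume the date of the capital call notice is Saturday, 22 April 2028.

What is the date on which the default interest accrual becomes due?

15 June 2028

The last day of the funding period: 5 business days after Saturday, 22 April 2028, skipping weekends and the listed holiday on Apr 26 — Apr 24, Apr 25, Apr 27, Apr 28, May 1 — lands on Monday, 1 May 2028.
Adding 45 calendar days to 1 May 2028 gives 15 June 2028, which is the date on which the default interest accrual becomes due.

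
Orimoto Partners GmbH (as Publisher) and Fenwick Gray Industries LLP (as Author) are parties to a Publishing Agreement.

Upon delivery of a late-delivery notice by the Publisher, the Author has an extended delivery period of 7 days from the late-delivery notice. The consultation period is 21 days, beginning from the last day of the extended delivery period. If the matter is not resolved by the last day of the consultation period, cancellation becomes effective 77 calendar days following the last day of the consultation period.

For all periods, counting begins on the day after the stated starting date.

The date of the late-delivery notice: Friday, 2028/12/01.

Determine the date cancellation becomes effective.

2029/03/16

Adding 7 calendar days to 2028/12/01 gives 2028/12/08, which is the last day of the extended delivery period.
The last day of the consultation period: 2028/12/08 + 21 days = 2028/12/29.
The date cancellation becomes effective: 77 calendar days after 2028/12/29 is 2029/03/16.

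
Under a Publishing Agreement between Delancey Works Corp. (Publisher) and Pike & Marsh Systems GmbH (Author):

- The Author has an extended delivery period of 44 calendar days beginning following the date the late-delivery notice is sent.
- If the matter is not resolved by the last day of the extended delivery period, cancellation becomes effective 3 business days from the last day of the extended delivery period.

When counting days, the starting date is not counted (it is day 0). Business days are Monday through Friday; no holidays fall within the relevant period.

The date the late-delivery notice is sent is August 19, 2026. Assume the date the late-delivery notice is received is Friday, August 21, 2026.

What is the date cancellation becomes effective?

Adding 44 calendar days to August 19, 2026 gives October 2, 2026, which is the last day of the extended delivery period.
The date cancellation becomes effective: 3 business days after Friday, October 2, 2026, skipping weekends — Oct 5, Oct 6, Oct 7 — lands on Wednesday, October 7, 2026.

October 7, 2026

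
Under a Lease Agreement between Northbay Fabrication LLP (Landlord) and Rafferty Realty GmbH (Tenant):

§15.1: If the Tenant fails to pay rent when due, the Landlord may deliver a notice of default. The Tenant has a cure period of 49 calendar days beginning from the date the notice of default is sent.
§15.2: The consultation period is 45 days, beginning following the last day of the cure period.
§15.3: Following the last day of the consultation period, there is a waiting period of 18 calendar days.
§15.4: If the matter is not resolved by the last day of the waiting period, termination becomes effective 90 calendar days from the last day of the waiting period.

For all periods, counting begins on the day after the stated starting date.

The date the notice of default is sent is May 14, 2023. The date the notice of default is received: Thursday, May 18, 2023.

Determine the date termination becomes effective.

December 2, 2023

The last day of the cure period: May 14, 2023 + 49 days = July 2, 2023.
Adding 45 calendar days to July 2, 2023 gives August 16, 2023, which is the last day of the consultation period.
Adding 18 calendar days to August 16, 2023 gives September 3, 2023, which is the last day of the waiting period.
Adding 90 calendar days to September 3, 2023 gives December 2, 2023, which is the date termination becomes effective.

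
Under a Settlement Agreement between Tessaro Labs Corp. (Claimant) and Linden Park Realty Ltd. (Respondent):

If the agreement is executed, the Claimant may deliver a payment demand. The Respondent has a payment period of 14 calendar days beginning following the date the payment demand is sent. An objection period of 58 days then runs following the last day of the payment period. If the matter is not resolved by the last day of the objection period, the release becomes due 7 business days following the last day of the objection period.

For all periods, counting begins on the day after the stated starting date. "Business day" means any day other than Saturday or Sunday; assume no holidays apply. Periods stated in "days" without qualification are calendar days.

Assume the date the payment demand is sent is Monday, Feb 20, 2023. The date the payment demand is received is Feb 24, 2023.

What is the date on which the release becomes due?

Adding 14 calendar days to Feb 20, 2023 gives Mar 6, 2023, which is the last day of the payment period.
Adding 58 calendar days to Mar 6, 2023 gives May 3, 2023, which is the last day of the objection period.
From Wednesday, May 3, 2023, 7 business days (May 4, May 5, May 8, May 9, May 10, May 11, May 12, skipping weekends) brings us to Friday, May 12, 2023, which is the date on which the release becomes due.

May 12, 2023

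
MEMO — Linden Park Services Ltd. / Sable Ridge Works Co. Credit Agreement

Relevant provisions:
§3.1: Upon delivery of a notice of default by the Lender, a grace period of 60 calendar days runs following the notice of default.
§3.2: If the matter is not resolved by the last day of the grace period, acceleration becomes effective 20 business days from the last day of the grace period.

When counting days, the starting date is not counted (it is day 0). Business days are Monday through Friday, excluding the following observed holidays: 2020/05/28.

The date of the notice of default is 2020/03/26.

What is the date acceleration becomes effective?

2020/06/23

The last day of the grace period: 60 calendar days after 2020/03/26 is 2020/05/25.
The date acceleration becomes effective: 20 business days after Monday, 2020/05/25, skipping weekends and the listed holiday on May 28 — May 26, May 27, May 29, Jun 1, …, Jun 19, Jun 22, Jun 23 — lands on Tuesday, 2020/06/23.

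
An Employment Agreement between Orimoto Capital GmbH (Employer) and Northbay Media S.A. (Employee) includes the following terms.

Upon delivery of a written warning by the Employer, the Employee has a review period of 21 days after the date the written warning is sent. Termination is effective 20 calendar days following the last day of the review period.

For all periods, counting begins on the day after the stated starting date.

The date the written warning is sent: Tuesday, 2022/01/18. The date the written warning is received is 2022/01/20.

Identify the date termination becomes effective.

Adding 21 calendar days to 2022/01/18 gives 2022/02/08, which is the last day of the review period.
Adding 20 calendar days to 2022/02/08 gives 2022/02/28, which is the date termination becomes effective.

2022/02/28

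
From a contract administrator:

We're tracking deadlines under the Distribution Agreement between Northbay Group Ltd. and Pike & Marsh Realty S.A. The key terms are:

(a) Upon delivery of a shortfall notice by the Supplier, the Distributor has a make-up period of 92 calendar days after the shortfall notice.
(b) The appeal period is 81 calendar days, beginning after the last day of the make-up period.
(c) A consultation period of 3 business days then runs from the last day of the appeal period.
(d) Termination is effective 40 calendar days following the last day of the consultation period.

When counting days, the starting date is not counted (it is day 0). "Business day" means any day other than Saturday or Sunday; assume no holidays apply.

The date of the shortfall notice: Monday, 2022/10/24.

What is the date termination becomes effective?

2023/05/29

The last day of the make-up period: 92 calendar days after 2022/10/24 is 2023/01/24.
The last day of the appeal period: 2023/01/24 + 81 days = 2023/04/15.
The last day of the consultation period: counting 3 business days from Saturday, 2023/04/15 (Apr 17, Apr 18, Apr 19, skipping weekends) reaches Wednesday, 2023/04/19.
The date termination becomes effective: 40 calendar days after 2023/04/19 is 2023/05/29.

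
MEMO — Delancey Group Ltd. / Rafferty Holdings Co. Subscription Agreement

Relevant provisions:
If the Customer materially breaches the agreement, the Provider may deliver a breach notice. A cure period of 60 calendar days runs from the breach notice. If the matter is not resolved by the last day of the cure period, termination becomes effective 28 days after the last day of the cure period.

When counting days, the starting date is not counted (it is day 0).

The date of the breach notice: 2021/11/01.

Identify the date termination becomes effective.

Adding 60 calendar days to 2021/11/01 gives 2021/12/31, which is the last day of the cure period.
Adding 28 calendar days to 2021/12/31 gives 2022/01/28, which is the date termination becomes effective.

2022/01/28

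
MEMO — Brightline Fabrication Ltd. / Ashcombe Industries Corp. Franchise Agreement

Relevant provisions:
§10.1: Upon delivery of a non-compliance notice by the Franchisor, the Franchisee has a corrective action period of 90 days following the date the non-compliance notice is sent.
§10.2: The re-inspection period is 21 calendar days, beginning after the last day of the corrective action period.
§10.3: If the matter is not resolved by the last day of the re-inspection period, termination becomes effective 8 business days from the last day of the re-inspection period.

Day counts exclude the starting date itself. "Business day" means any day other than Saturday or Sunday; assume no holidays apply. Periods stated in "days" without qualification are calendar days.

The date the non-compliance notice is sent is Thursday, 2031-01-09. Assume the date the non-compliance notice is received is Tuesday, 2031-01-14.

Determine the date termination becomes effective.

2031-05-12

Adding 90 calendar days to 2031-01-09 gives 2031-04-09, which is the last day of the corrective action period.
The last day of the re-inspection period: 21 calendar days after 2031-04-09 is 2031-04-30.
From Wednesday, 2031-04-30, 8 business days (May 1, May 2, May 5, May 6, May 7, May 8, May 9, May 12, skipping weekends) brings us to Monday, 2031-05-12, which is the date termination becomes effective.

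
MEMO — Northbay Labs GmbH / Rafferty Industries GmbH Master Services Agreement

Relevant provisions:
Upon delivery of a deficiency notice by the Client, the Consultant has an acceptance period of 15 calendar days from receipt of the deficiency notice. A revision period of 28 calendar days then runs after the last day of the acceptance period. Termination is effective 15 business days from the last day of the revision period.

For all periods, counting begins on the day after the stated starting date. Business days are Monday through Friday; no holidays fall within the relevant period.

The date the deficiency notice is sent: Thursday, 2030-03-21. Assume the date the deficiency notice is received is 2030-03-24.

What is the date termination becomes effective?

2030-05-27

Adding 15 calendar days to 2030-03-24 gives 2030-04-08, which is the last day of the acceptance period.
The last day of the revision period: 28 calendar days after 2030-04-08 is 2030-05-06.
The date termination becomes effective: 15 business days after Monday, 2030-05-06, skipping weekends — May 7, May 8, May 9, May 10, …, May 23, May 24, May 27 — lands on Monday, 2030-05-27.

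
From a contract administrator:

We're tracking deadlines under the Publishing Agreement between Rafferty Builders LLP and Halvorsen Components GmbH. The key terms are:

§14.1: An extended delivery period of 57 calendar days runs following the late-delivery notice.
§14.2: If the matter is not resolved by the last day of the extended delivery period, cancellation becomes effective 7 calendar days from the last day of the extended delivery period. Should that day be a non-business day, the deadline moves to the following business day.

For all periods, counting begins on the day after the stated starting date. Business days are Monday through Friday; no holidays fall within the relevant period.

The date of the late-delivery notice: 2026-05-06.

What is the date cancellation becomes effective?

The last day of the extended delivery period: 57 calendar days after 2026-05-06 is 2026-07-02.
Adding 7 calendar days to 2026-07-02 gives 2026-07-09, which is the date cancellation becomes effective. 2026-07-09 is a Thursday, so no roll-forward applies.

2026-07-09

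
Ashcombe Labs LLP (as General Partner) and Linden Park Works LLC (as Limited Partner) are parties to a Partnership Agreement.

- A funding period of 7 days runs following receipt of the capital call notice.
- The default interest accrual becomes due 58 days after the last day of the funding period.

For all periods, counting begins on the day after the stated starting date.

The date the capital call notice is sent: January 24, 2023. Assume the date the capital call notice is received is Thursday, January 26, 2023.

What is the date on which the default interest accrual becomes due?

April 1, 2023

The last day of the funding period: January 26, 2023 + 7 days = February 2, 2023.
The date on which the default interest accrual becomes due: 58 calendar days after February 2, 2023 is April 1, 2023.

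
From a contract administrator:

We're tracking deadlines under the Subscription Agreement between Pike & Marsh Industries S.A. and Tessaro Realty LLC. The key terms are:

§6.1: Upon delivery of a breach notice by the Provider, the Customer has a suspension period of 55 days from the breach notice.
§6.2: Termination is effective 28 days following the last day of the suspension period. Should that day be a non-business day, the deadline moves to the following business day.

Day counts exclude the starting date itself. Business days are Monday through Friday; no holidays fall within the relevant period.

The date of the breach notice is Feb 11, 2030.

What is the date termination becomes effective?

May 6, 2030

The last day of the suspension period: Feb 11, 2030 + 55 days = Apr 7, 2030.
Adding 28 calendar days to Apr 7, 2030 gives May 5, 2030, which is the date termination becomes effective. That falls on a Sunday, so it rolls to the next business day, Monday, May 6, 2030.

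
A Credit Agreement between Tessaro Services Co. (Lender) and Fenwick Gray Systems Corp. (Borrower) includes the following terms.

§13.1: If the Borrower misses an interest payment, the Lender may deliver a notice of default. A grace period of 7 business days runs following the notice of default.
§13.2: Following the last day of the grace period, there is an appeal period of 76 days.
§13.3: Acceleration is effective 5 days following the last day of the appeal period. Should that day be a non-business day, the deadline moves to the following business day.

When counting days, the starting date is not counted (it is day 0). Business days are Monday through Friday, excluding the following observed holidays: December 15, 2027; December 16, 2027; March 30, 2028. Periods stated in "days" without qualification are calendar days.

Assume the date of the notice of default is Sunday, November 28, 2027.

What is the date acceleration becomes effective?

February 28, 2028

The last day of the grace period: counting 7 business days from Sunday, November 28, 2027 (Nov 29, Nov 30, Dec 1, Dec 2, Dec 3, Dec 6, Dec 7, skipping weekends) reaches Tuesday, December 7, 2027.
The last day of the appeal period: December 7, 2027 + 76 days = February 21, 2028.
The date acceleration becomes effective: 5 calendar days after February 21, 2028 is February 26, 2028. That falls on a Saturday, so it rolls to the next business day, Monday, February 28, 2028.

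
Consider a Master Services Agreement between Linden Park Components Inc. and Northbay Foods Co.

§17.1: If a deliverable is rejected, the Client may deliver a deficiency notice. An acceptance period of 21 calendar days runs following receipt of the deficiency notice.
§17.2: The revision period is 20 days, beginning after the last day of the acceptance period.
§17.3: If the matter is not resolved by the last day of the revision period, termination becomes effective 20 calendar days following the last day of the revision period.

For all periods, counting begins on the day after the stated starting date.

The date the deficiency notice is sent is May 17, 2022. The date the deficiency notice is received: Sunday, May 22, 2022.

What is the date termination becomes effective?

The last day of the acceptance period: May 22, 2022 + 21 days = Jun 12, 2022.
Adding 20 calendar days to Jun 12, 2022 gives Jul 2, 2022, which is the last day of the revision period.
Adding 20 calendar days to Jul 2, 2022 gives Jul 22, 2022, which is the date termination becomes effective.

Jul 22, 2022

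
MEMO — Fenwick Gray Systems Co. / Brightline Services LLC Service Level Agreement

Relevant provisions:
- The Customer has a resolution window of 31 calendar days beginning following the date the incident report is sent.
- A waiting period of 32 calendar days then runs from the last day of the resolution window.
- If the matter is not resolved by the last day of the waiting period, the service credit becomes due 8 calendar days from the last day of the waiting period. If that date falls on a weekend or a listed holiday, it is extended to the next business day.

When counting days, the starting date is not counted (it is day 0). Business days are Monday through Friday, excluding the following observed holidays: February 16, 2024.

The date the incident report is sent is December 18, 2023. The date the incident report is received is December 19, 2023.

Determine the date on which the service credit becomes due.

February 27, 2024

The last day of the resolution window: December 18, 2023 + 31 days = January 18, 2024.
The last day of the waiting period: January 18, 2024 + 32 days = February 19, 2024.
Adding 8 calendar days to February 19, 2024 gives February 27, 2024, which is the date on which the service credit becomes due. February 27, 2024 is a Tuesday and is not a listed holiday, so no roll-forward applies.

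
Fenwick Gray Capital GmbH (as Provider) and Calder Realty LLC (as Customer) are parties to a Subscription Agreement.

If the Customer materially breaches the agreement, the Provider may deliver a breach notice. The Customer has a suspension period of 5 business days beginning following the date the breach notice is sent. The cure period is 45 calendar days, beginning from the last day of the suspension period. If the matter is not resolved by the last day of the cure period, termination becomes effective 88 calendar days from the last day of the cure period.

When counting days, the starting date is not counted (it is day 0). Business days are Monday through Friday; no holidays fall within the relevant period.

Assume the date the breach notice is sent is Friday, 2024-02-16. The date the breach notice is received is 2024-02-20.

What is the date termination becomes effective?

The last day of the suspension period: 5 business days after Friday, 2024-02-16, skipping weekends — Feb 19, Feb 20, Feb 21, Feb 22, Feb 23 — lands on Friday, 2024-02-23.
The last day of the cure period: 2024-02-23 + 45 days = 2024-04-08.
The date termination becomes effective: 2024-04-08 + 88 days = 2024-07-05.

2024-07-05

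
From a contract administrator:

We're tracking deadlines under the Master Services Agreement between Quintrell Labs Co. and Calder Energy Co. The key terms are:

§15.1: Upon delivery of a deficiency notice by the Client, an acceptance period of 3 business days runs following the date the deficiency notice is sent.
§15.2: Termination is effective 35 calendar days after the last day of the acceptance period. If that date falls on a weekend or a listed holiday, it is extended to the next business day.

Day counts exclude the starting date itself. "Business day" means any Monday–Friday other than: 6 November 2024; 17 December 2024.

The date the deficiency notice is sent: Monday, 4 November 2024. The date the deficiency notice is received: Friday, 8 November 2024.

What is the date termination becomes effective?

13 December 2024

The last day of the acceptance period: 3 business days after Monday, 4 November 2024, skipping weekends and the listed holiday on Nov 6 — Nov 5, Nov 7, Nov 8 — lands on Friday, 8 November 2024.
The date termination becomes effective: 8 November 2024 + 35 days = 13 December 2024. 13 December 2024 is a Friday and is not a listed holiday, so no roll-forward applies.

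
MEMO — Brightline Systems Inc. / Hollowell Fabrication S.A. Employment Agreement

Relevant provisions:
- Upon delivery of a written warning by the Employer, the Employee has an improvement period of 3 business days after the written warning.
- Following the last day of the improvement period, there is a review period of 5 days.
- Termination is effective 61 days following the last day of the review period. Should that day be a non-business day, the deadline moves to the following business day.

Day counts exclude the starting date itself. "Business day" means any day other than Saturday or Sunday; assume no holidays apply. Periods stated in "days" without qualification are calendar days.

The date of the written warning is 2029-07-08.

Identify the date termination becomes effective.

The last day of the improvement period: counting 3 business days from Sunday, 2029-07-08 (Jul 9, Jul 10, Jul 11, skipping weekends) reaches Wednesday, 2029-07-11.
The last day of the review period: 5 calendar days after 2029-07-11 is 2029-07-16.
The date termination becomes effective: 61 calendar days after 2029-07-16 is 2029-09-15. That falls on a Saturday, so it rolls to the next business day, Monday, 2029-09-17.

2029-09-17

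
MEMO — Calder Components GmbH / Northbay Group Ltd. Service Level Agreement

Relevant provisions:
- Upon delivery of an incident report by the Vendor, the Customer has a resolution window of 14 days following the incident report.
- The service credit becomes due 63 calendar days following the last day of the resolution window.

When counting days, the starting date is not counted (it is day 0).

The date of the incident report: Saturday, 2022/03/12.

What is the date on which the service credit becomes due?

Adding 14 calendar days to 2022/03/12 gives 2022/03/26, which is the last day of the resolution window.
The date on which the service credit becomes due: 63 calendar days after 2022/03/26 is 2022/05/28.

2022/05/28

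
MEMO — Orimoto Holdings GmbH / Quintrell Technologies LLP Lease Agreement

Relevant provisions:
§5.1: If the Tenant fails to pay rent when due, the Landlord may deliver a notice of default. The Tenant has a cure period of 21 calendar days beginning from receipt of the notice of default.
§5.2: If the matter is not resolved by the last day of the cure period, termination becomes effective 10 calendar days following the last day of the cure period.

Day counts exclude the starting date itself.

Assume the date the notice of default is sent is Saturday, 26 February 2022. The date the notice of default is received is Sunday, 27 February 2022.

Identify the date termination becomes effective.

30 March 2022

The last day of the cure period: 21 calendar days after 27 February 2022 is 20 March 2022.
The date termination becomes effective: 20 March 2022 + 10 days = 30 March 2022.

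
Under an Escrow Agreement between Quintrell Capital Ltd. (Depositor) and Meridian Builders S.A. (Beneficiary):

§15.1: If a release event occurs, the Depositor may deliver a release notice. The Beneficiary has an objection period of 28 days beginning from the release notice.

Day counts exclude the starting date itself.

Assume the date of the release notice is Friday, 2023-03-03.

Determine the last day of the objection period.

Adding 28 calendar days to 2023-03-03 gives 2023-03-31, which is the last day of the objection period.

2023-03-31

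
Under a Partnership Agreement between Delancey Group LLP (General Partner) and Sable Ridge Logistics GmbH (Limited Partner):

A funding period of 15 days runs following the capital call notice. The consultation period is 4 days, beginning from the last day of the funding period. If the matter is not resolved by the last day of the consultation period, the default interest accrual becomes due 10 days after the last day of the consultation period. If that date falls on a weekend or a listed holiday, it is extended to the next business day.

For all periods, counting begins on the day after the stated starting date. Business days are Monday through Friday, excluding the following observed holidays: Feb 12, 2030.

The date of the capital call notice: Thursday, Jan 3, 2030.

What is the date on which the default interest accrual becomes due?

The last day of the funding period: Jan 3, 2030 + 15 days = Jan 18, 2030.
The last day of the consultation period: Jan 18, 2030 + 4 days = Jan 22, 2030.
Adding 10 calendar days to Jan 22, 2030 gives Feb 1, 2030, which is the date on which the default interest accrual becomes due. Feb 1, 2030 is a Friday and is not a listed holiday, so no roll-forward applies.

Feb 1, 2030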